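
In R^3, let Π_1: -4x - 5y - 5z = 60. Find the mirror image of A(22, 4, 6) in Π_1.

λ = (n·A − d)/|n|² = (-138 − 60)/66 = -3.
Reflection = A − 2λn = (22, 4, 6) − (-6)·(-4, -5, -5) = (-2, -26, -24).

(-2, -26, -24)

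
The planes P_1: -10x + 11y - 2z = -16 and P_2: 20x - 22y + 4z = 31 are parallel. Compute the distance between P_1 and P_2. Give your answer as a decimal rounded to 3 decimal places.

0.033

Rescale P_2 by 1/(-2): -10x + 11y - 2z = -31/2. Then distance = |-16 − (-31/2)| / √225 ≈ 0.033.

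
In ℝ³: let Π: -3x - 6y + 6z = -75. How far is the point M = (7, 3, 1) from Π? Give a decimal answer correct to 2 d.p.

4.67

n·M − d = (-3)·(7) + (-6)·(3) + (6)·(1) − (-75) = 42; |n| = √81.
Distance = |42| / √81 = 42/√81 ≈ 4.67.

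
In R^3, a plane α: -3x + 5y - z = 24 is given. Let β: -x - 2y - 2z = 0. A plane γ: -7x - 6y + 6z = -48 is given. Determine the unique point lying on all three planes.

Solving the 3×3 linear system -3x + 5y - z = 24, -x - 2y - 2z = 0, -7x - 6y + 6z = -48 (e.g. by elimination or Cramer's rule, determinant = 180) gives (0, 4, -4).

(0, 4, -4)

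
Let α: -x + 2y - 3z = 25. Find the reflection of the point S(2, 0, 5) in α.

(-4, 12, -13)

λ = (n·S − d)/|n|² = (-17 − 25)/14 = -3.
Reflection = S − 2λn = (2, 0, 5) − (-6)·(-1, 2, -3) = (-4, 12, -13).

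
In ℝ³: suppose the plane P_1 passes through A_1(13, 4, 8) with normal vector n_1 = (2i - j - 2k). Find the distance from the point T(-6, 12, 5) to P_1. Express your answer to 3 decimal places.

P_1: n_1·r = n_1·A_1 gives 2x - y - 2z = 6.
n·T − d = (2)·(-6) + (-1)·(12) + (-2)·(5) − 6 = -40; |n| = √9.
Distance = |-40| / √9 = 40/√9 ≈ 13.333.

13.333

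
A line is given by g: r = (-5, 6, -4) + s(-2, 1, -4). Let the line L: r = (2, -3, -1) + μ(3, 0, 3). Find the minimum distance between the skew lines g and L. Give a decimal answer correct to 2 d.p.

Common perpendicular direction n = (-2, 1, -4) × (3, 0, 3) = (3, -6, -3).
With w = (2, -3, -1) − (-5, 6, -4) = (7, -9, 3), w · n = 66.
Distance = |w · n| / |n| = |66| / √54 ≈ 8.98.

8.98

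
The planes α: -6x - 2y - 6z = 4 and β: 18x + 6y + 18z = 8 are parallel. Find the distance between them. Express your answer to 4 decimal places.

Rescale β by 1/(-3): -6x - 2y - 6z = -8/3. Then distance = |4 − (-8/3)| / √76 ≈ 0.7647.

0.7647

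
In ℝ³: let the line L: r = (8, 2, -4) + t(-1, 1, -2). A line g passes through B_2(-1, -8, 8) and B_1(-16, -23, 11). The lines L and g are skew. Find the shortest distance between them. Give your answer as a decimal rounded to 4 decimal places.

A direction vector for g is B_1 − B_2 = (-15, -15, 3).
Common perpendicular direction n = (-1, 1, -2) × (-15, -15, 3) = (-27, 33, 30).
With w = (-1, -8, 8) − (8, 2, -4) = (-9, -10, 12), w · n = 273.
Distance = |w · n| / |n| = |273| / √2718 ≈ 5.2365.

5.2365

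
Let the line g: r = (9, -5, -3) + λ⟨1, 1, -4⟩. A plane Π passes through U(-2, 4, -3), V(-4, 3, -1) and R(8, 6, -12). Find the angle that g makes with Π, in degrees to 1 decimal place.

29.8

UV = (-2, -1, 2), UR = (10, 2, -9); a normal to Π is UV × UR = (5, 2, 6).
Using U: Π has equation 5x + 2y + 6z = -20.
sin θ = |n·v| / (|n||v|) = |-17| / (√65 · √18) = 0.49700.
θ ≈ 29.8°.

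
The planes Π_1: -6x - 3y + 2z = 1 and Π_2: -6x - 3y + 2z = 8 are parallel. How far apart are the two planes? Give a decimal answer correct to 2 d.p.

Same normal n = (-6, -3, 2) with |n| = √49; distance = |1 − 8| / |n| = 7/√49 ≈ 1.00.

1.00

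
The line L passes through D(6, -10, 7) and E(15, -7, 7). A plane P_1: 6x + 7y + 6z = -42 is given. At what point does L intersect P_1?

A direction vector for L is E − D = (9, 3, 0).
Substitute r = (6, -10, 7) + t(9, 3, 0) into the plane: 8 + 75t = -42, so t = -2/3.
Intersection: (6, -10, 7) + (-2/3)·(9, 3, 0) = (0, -12, 7).

(0, -12, 7)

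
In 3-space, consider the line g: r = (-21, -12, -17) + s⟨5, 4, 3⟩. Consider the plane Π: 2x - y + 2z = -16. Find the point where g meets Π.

Substitute r = (-21, -12, -17) + t(5, 4, 3) into the plane: -64 + 12t = -16, so t = 4.
Intersection: (-21, -12, -17) + 4·(5, 4, 3) = (-1, 4, -5).

(-1, 4, -5)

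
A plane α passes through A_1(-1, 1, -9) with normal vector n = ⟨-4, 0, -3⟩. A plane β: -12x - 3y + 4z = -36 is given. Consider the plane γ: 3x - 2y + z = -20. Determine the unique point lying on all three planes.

(-1, 4, -9)

α: n·r = n·A_1 gives -4x - 3z = 31.
Solving the 3×3 linear system -4x - 3z = 31, -12x - 3y + 4z = -36, 3x - 2y + z = -20 (e.g. by elimination or Cramer's rule, determinant = -119) gives (-1, 4, -9).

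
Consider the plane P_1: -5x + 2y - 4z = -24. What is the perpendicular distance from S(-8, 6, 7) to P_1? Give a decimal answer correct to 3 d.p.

7.155

n·S − d = (-5)·(-8) + (2)·(6) + (-4)·(7) − (-24) = 48; |n| = √45.
Distance = |48| / √45 = 48/√45 ≈ 7.155.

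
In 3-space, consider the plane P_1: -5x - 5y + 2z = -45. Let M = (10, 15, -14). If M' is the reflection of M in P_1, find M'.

λ = (n·M − d)/|n|² = (-153 − (-45))/54 = -2.
Reflection = M − 2λn = (10, 15, -14) − (-4)·(-5, -5, 2) = (-10, -5, -6).

(-10, -5, -6)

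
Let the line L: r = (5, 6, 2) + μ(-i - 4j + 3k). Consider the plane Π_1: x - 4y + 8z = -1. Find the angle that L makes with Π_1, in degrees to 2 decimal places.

58.19

sin θ = |n·v| / (|n||v|) = |39| / (√81 · √26) = 0.84984.
θ ≈ 58.19°.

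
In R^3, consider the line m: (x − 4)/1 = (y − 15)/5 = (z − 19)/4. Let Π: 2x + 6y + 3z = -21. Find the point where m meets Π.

m has direction (1, 5, 4) through (4, 15, 19).
Substitute r = (4, 15, 19) + t(1, 5, 4) into the plane: 155 + 44t = -21, so t = -4.
Intersection: (4, 15, 19) + (-4)·(1, 5, 4) = (0, -5, 3).

(0, -5, 3)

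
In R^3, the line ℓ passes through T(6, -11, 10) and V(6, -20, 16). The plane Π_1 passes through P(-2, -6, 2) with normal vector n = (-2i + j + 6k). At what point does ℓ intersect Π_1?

A direction vector for ℓ is V − T = (0, -9, 6).
Π_1: n·r = n·P gives -2x + y + 6z = 10.
Substitute r = (6, -11, 10) + t(0, -9, 6) into the plane: 37 + 27t = 10, so t = -1.
Intersection: (6, -11, 10) + (-1)·(0, -9, 6) = (6, -2, 4).

(6, -2, 4)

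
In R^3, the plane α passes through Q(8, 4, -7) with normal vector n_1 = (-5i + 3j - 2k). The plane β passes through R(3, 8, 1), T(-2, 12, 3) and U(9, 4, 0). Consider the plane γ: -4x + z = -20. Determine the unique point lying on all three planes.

α: n_1·r = n_1·Q gives -5x + 3y - 2z = -14.
RT = (-5, 4, 2), RU = (6, -4, -1); a normal to β is RT × RU = (4, 7, -4).
Using R: β has equation 4x + 7y - 4z = 64.
Solving the 3×3 linear system -5x + 3y - 2z = -14, 4x + 7y - 4z = 64, -4x + z = -20 (e.g. by elimination or Cramer's rule, determinant = -55) gives (6, 8, 4).

(6, 8, 4)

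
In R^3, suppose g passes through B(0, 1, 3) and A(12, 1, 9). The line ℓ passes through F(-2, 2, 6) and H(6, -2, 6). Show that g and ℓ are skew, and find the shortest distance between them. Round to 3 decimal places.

A direction vector for g is A − B = (12, 0, 6).
A direction vector for ℓ is H − F = (8, -4, 0).
Common perpendicular direction n = (12, 0, 6) × (8, -4, 0) = (24, 48, -48).
With w = (-2, 2, 6) − (0, 1, 3) = (-2, 1, 3), w · n = -144.
Since n ≠ 0 the lines are not parallel, and w · n = -144 ≠ 0 so they do not intersect; hence they are skew.
Distance = |w · n| / |n| = |-144| / √5184 ≈ 2.000.

2.000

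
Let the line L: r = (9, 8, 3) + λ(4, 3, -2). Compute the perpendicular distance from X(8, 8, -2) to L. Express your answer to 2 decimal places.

Taking (9, 8, 3) on L with direction v = (4, 3, -2): w = X − (9, 8, 3) = (-1, 0, -5), and w × v = (15, -22, -3).
Distance = |w × v| / |v| = √718 / √29 ≈ 4.98.

4.98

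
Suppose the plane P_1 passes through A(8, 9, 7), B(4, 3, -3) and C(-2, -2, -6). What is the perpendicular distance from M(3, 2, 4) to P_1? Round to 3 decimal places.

AB = (-4, -6, -10), AC = (-10, -11, -13); a normal to P_1 is AB × AC = (-32, 48, -16).
Using A: P_1 has equation -32x + 48y - 16z = 64.
n·M − d = (-32)·(3) + (48)·(2) + (-16)·(4) − 64 = -128; |n| = √3584.
Distance = |-128| / √3584 = 128/√3584 ≈ 2.138.

2.138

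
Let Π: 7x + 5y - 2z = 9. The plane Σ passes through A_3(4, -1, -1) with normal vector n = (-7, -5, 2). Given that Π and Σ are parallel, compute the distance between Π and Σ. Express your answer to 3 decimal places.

1.812

Σ: n·r = n·A_3 gives -7x - 5y + 2z = -25.
Rescale Σ by 1/(-1): 7x + 5y - 2z = 25. Then distance = |9 − 25| / √78 ≈ 1.812.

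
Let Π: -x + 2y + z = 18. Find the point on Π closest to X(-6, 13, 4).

(-3, 7, 1)

Foot = X − λn with λ = (n·X − d)/|n|² = (36 − 18)/6 = 3.
Foot = (-6, 13, 4) − 3·(-1, 2, 1) = (-3, 7, 1).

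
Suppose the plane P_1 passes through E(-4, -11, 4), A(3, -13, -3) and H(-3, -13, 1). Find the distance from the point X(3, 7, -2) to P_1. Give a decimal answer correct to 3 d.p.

13.333

EA = (7, -2, -7), EH = (1, -2, -3); a normal to P_1 is EA × EH = (-8, 14, -12).
Using E: P_1 has equation -8x + 14y - 12z = -170.
n·X − d = (-8)·(3) + (14)·(7) + (-12)·(-2) − (-170) = 268; |n| = √404.
Distance = |268| / √404 = 268/√404 ≈ 13.333.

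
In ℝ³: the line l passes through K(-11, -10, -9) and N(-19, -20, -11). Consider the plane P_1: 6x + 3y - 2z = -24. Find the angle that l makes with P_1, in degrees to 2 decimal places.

A direction vector for l is N − K = (-8, -10, -2).
sin θ = |n·v| / (|n||v|) = |-74| / (√49 · √168) = 0.81560.
θ ≈ 54.65°.

54.65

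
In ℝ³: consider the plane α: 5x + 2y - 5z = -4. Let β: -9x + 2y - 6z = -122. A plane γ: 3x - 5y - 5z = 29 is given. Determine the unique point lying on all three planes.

(8, -7, 6)

Solving the 3×3 linear system 5x + 2y - 5z = -4, -9x + 2y - 6z = -122, 3x - 5y - 5z = 29 (e.g. by elimination or Cramer's rule, determinant = -521) gives (8, -7, 6).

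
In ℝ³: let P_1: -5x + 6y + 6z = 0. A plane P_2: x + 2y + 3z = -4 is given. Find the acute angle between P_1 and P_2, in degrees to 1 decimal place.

47.3

cos θ = |n₁·n₂| / (|n₁||n₂|) = |25| / (√97 · √14).
θ = arccos(0.67841) ≈ 47.3°.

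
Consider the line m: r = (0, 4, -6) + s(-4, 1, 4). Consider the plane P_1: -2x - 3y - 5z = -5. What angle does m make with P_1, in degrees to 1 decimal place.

25.1

sin θ = |n·v| / (|n||v|) = |-15| / (√38 · √33) = 0.42359.
θ ≈ 25.1°.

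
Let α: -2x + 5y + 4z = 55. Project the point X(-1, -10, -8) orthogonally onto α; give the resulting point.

(-7, 5, 4)

Foot = X − λn with λ = (n·X − d)/|n|² = (-80 − 55)/45 = -3.
Foot = (-1, -10, -8) − (-3)·(-2, 5, 4) = (-7, 5, 4).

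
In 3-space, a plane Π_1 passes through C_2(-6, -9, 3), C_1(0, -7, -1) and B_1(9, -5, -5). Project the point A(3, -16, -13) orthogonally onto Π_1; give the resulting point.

(3, -4, -7)

C_2C_1 = (6, 2, -4), C_2B_1 = (15, 4, -8); a normal to Π_1 is C_2C_1 × C_2B_1 = (0, -12, -6).
Using C_2: Π_1 has equation -12y - 6z = 90.
Foot = A − λn with λ = (n·A − d)/|n|² = (270 − 90)/180 = 1.
Foot = (3, -16, -13) − 1·(0, -12, -6) = (3, -4, -7).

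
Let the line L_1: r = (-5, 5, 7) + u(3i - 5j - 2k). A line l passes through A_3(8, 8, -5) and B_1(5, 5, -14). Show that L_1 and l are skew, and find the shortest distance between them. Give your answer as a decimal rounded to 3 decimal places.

A direction vector for l is B_1 − A_3 = (-3, -3, -9).
Common perpendicular direction n = (3, -5, -2) × (-3, -3, -9) = (39, 33, -24).
With w = (8, 8, -5) − (-5, 5, 7) = (13, 3, -12), w · n = 894.
Since n ≠ 0 the lines are not parallel, and w · n = 894 ≠ 0 so they do not intersect; hence they are skew.
Distance = |w · n| / |n| = |894| / √3186 ≈ 15.839.

15.839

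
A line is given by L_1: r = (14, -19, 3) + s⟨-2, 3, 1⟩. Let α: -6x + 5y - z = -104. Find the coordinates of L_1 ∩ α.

Substitute r = (14, -19, 3) + t(-2, 3, 1) into the plane: -182 + 26t = -104, so t = 3.
Intersection: (14, -19, 3) + 3·(-2, 3, 1) = (8, -10, 6).

(8, -10, 6)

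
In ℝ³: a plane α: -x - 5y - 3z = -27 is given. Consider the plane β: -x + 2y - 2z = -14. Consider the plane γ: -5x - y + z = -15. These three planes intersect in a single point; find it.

Solving the 3×3 linear system -x - 5y - 3z = -27, -x + 2y - 2z = -14, -5x - y + z = -15 (e.g. by elimination or Cramer's rule, determinant = -88) gives (4, 1, 6).

(4, 1, 6)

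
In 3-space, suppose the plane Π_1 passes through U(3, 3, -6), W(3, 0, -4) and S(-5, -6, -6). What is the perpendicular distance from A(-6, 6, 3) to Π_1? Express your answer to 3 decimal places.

UW = (0, -3, 2), US = (-8, -9, 0); a normal to Π_1 is UW × US = (18, -16, -24).
Using U: Π_1 has equation 18x - 16y - 24z = 150.
n·A − d = (18)·(-6) + (-16)·(6) + (-24)·(3) − 150 = -426; |n| = √1156.
Distance = |-426| / √1156 = 426/√1156 ≈ 12.529.

12.529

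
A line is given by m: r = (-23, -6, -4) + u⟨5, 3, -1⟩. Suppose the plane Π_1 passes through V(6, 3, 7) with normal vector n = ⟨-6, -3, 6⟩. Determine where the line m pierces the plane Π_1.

(-8, 3, -7)

Π_1: n·r = n·V gives -6x - 3y + 6z = -3.
Substitute r = (-23, -6, -4) + t(5, 3, -1) into the plane: 132 + (-45)t = -3, so t = 3.
Intersection: (-23, -6, -4) + 3·(5, 3, -1) = (-8, 3, -7).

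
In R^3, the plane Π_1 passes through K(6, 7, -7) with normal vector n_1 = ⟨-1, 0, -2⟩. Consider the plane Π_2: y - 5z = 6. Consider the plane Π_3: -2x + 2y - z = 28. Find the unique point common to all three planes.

(-8, 6, 0)

Π_1: n_1·r = n_1·K gives -x - 2z = 8.
Solving the 3×3 linear system -x - 2z = 8, y - 5z = 6, -2x + 2y - z = 28 (e.g. by elimination or Cramer's rule, determinant = -13) gives (-8, 6, 0).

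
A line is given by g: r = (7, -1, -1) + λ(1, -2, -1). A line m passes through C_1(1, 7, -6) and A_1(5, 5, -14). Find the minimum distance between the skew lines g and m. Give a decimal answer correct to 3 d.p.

5.207

A direction vector for m is A_1 − C_1 = (4, -2, -8).
Common perpendicular direction n = (1, -2, -1) × (4, -2, -8) = (14, 4, 6).
With w = (1, 7, -6) − (7, -1, -1) = (-6, 8, -5), w · n = -82.
Distance = |w · n| / |n| = |-82| / √248 ≈ 5.207.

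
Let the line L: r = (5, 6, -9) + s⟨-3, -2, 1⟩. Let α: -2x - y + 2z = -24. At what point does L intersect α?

Substitute r = (5, 6, -9) + t(-3, -2, 1) into the plane: -34 + 10t = -24, so t = 1.
Intersection: (5, 6, -9) + 1·(-3, -2, 1) = (2, 4, -8).

(2, 4, -8)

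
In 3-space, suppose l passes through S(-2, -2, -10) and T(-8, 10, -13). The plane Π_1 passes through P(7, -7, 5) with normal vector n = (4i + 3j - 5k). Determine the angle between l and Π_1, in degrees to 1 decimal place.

A direction vector for l is T − S = (-6, 12, -3).
Π_1: n·r = n·P gives 4x + 3y - 5z = -18.
sin θ = |n·v| / (|n||v|) = |27| / (√50 · √189) = 0.27775.
θ ≈ 16.1°.

16.1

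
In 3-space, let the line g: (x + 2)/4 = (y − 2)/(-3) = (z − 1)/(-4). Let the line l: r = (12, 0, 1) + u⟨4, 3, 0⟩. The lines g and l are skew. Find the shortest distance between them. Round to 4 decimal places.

g has direction (4, -3, -4) through (-2, 2, 1).
Common perpendicular direction n = (4, -3, -4) × (4, 3, 0) = (12, -16, 24).
With w = (12, 0, 1) − (-2, 2, 1) = (14, -2, 0), w · n = 200.
Distance = |w · n| / |n| = |200| / √976 ≈ 6.4018.

6.4018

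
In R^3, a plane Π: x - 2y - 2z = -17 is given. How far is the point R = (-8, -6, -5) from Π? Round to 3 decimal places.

n·R − d = (1)·(-8) + (-2)·(-6) + (-2)·(-5) − (-17) = 31; |n| = √9.
Distance = |31| / √9 = 31/√9 ≈ 10.333.

10.333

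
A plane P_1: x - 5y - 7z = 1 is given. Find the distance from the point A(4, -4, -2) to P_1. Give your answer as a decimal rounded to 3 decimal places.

n·A − d = (1)·(4) + (-5)·(-4) + (-7)·(-2) − 1 = 37; |n| = √75.
Distance = |37| / √75 = 37/√75 ≈ 4.272.

4.272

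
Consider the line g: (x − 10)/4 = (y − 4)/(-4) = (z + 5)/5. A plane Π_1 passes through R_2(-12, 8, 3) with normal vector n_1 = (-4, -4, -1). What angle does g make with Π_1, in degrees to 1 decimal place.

6.6

g has direction (4, -4, 5) through (10, 4, -5).
Π_1: n_1·r = n_1·R_2 gives -4x - 4y - z = 13.
sin θ = |n·v| / (|n||v|) = |-5| / (√33 · √57) = 0.11529.
θ ≈ 6.6°.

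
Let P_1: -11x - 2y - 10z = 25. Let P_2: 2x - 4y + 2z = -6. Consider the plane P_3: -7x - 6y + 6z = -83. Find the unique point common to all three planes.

(5, 0, -8)

Solving the 3×3 linear system -11x - 2y - 10z = 25, 2x - 4y + 2z = -6, -7x - 6y + 6z = -83 (e.g. by elimination or Cramer's rule, determinant = 584) gives (5, 0, -8).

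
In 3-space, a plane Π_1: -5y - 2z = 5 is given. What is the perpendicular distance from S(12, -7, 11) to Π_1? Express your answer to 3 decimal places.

n·S − d = (0)·(12) + (-5)·(-7) + (-2)·(11) − 5 = 8; |n| = √29.
Distance = |8| / √29 = 8/√29 ≈ 1.486.

1.486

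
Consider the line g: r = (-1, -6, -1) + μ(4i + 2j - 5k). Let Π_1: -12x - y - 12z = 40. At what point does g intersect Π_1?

Substitute r = (-1, -6, -1) + t(4, 2, -5) into the plane: 30 + 10t = 40, so t = 1.
Intersection: (-1, -6, -1) + 1·(4, 2, -5) = (3, -4, -6).

(3, -4, -6)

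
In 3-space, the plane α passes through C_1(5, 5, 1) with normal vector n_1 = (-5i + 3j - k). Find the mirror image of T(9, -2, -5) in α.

(-1, 4, -7)

α: n_1·r = n_1·C_1 gives -5x + 3y - z = -11.
λ = (n·T − d)/|n|² = (-46 − (-11))/35 = -1.
Reflection = T − 2λn = (9, -2, -5) − (-2)·(-5, 3, -1) = (-1, 4, -7).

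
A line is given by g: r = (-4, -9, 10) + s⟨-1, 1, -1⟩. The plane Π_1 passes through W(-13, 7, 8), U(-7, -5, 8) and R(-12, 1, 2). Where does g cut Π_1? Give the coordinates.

WU = (6, -12, 0), WR = (1, -6, -6); a normal to Π_1 is WU × WR = (72, 36, -24).
Using W: Π_1 has equation 72x + 36y - 24z = -876.
Substitute r = (-4, -9, 10) + t(-1, 1, -1) into the plane: -852 + (-12)t = -876, so t = 2.
Intersection: (-4, -9, 10) + 2·(-1, 1, -1) = (-6, -7, 8).

(-6, -7, 8)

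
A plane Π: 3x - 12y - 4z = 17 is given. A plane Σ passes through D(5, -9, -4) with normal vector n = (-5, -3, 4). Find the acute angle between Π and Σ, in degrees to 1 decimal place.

86.9

Σ: n·r = n·D gives -5x - 3y + 4z = -14.
cos θ = |n₁·n₂| / (|n₁||n₂|) = |5| / (√169 · √50).
θ = arccos(0.05439) ≈ 86.9°.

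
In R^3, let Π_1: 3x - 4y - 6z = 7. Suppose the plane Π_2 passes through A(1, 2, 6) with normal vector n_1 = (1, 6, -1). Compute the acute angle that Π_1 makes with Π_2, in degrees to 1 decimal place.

71.8

Π_2: n_1·r = n_1·A gives x + 6y - z = 7.
cos θ = |n₁·n₂| / (|n₁||n₂|) = |-15| / (√61 · √38).
θ = arccos(0.31155) ≈ 71.8°.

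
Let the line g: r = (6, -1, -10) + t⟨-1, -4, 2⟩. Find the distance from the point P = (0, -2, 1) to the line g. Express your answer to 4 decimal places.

10.4517

Taking (6, -1, -10) on g with direction v = (-1, -4, 2): w = P − (6, -1, -10) = (-6, -1, 11), and w × v = (42, 1, 23).
Distance = |w × v| / |v| = √2294 / √21 ≈ 10.4517.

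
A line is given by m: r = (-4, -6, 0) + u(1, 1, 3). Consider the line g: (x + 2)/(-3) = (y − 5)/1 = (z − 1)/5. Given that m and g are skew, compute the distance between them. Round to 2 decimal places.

g has direction (-3, 1, 5) through (-2, 5, 1).
Common perpendicular direction n = (1, 1, 3) × (-3, 1, 5) = (2, -14, 4).
With w = (-2, 5, 1) − (-4, -6, 0) = (2, 11, 1), w · n = -146.
Distance = |w · n| / |n| = |-146| / √216 ≈ 9.93.

9.93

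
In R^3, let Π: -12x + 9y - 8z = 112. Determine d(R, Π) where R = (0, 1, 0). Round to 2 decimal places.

6.06

n·R − d = (-12)·(0) + (9)·(1) + (-8)·(0) − 112 = -103; |n| = √289.
Distance = |-103| / √289 = 103/√289 ≈ 6.06.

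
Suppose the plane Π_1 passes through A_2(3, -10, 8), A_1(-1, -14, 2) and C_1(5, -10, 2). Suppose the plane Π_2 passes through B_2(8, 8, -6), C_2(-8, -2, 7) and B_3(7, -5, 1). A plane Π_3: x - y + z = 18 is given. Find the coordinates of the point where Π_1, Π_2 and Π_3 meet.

A_2A_1 = (-4, -4, -6), A_2C_1 = (2, 0, -6); a normal to Π_1 is A_2A_1 × A_2C_1 = (24, -36, 8).
Using A_2: Π_1 has equation 24x - 36y + 8z = 496.
B_2C_2 = (-16, -10, 13), B_2B_3 = (-1, -13, 7); a normal to Π_2 is B_2C_2 × B_2B_3 = (99, 99, 198).
Using B_2: Π_2 has equation 99x + 99y + 198z = 396.
Solving the 3×3 linear system 24x - 36y + 8z = 496, 99x + 99y + 198z = 396, x - y + z = 18 (e.g. by elimination or Cramer's rule, determinant = 1980) gives (8, -8, 2).

(8, -8, 2)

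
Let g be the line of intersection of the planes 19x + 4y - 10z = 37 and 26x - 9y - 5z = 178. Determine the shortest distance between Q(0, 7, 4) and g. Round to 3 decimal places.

13.637

Direction of g: (19, 4, -10) × (26, -9, -5) = (-110, -165, -275).
A point on g: solving the two plane equations with x = 7 gives (7, -4, 8).
Taking (7, -4, 8) on g with direction v = (-110, -165, -275): w = Q − (7, -4, 8) = (-7, 11, -4), and w × v = (-3685, -1485, 2365).
Distance = |w × v| / |v| = √21377675 / √114950 ≈ 13.637.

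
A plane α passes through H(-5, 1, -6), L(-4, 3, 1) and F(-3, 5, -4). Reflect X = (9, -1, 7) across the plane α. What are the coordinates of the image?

(-15, 11, 7)

HL = (1, 2, 7), HF = (2, 4, 2); a normal to α is HL × HF = (-24, 12, 0).
Using H: α has equation -24x + 12y = 132.
λ = (n·X − d)/|n|² = (-228 − 132)/720 = -1/2.
Reflection = X − 2λn = (9, -1, 7) − (-1)·(-24, 12, 0) = (-15, 11, 7).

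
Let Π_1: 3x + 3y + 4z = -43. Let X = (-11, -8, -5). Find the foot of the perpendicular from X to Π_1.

Foot = X − λn with λ = (n·X − d)/|n|² = (-77 − (-43))/34 = -1.
Foot = (-11, -8, -5) − (-1)·(3, 3, 4) = (-8, -5, -1).

(-8, -5, -1)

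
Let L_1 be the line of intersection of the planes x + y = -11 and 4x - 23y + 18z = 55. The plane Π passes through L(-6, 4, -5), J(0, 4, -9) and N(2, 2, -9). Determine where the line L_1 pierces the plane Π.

(-8, -3, 1)

Direction of L_1: (1, 1, 0) × (4, -23, 18) = (18, -18, -27).
A point on L_1: solving the two plane equations with x = -14 gives (-14, 3, 10).
LJ = (6, 0, -4), LN = (8, -2, -4); a normal to Π is LJ × LN = (-8, -8, -12).
Using L: Π has equation -8x - 8y - 12z = 76.
Substitute r = (-14, 3, 10) + t(18, -18, -27) into the plane: -32 + 324t = 76, so t = 1/3.
Intersection: (-14, 3, 10) + (1/3)·(18, -18, -27) = (-8, -3, 1).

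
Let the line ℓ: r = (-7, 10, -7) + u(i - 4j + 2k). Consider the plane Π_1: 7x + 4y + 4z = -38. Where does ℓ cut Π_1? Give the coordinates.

Substitute r = (-7, 10, -7) + t(1, -4, 2) into the plane: -37 + (-1)t = -38, so t = 1.
Intersection: (-7, 10, -7) + 1·(1, -4, 2) = (-6, 6, -5).

(-6, 6, -5)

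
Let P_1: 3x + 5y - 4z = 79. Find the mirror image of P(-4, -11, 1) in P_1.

(14, 19, -23)

λ = (n·P − d)/|n|² = (-71 − 79)/50 = -3.
Reflection = P − 2λn = (-4, -11, 1) − (-6)·(3, 5, -4) = (14, 19, -23).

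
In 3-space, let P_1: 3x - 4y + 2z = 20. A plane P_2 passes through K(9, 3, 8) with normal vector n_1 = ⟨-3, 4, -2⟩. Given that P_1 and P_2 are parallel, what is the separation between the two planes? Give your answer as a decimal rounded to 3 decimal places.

P_2: n_1·r = n_1·K gives -3x + 4y - 2z = -31.
Rescale P_2 by 1/(-1): 3x - 4y + 2z = 31. Then distance = |20 − 31| / √29 ≈ 2.043.

2.043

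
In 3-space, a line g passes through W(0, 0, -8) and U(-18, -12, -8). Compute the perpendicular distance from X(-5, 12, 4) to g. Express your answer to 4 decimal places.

17.5148

A direction vector for g is U − W = (-18, -12, 0).
Taking (0, 0, -8) on g with direction v = (-18, -12, 0): w = X − (0, 0, -8) = (-5, 12, 12), and w × v = (144, -216, 276).
Distance = |w × v| / |v| = √143568 / √468 ≈ 17.5148.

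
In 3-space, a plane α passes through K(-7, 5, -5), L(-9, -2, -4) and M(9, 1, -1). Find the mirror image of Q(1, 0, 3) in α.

KL = (-2, -7, 1), KM = (16, -4, 4); a normal to α is KL × KM = (-24, 24, 120).
Using K: α has equation -24x + 24y + 120z = -312.
λ = (n·Q − d)/|n|² = (336 − (-312))/15552 = 1/24.
Reflection = Q − 2λn = (1, 0, 3) − (1/12)·(-24, 24, 120) = (3, -2, -7).

(3, -2, -7)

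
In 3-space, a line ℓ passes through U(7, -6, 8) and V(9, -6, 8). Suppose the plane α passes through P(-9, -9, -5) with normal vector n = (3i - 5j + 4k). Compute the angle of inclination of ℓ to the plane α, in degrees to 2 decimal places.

A direction vector for ℓ is V − U = (2, 0, 0).
α: n·r = n·P gives 3x - 5y + 4z = -2.
sin θ = |n·v| / (|n||v|) = |6| / (√50 · √4) = 0.42426.
θ ≈ 25.10°.

25.10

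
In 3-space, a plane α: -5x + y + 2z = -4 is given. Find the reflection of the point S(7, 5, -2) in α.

λ = (n·S − d)/|n|² = (-34 − (-4))/30 = -1.
Reflection = S − 2λn = (7, 5, -2) − (-2)·(-5, 1, 2) = (-3, 7, 2).

(-3, 7, 2)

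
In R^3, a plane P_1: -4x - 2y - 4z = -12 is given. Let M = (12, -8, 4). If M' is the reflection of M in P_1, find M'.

λ = (n·M − d)/|n|² = (-48 − (-12))/36 = -1.
Reflection = M − 2λn = (12, -8, 4) − (-2)·(-4, -2, -4) = (4, -12, -4).

(4, -12, -4)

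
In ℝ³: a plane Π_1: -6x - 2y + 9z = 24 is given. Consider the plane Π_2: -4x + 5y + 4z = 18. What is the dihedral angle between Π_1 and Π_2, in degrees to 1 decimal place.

53.0

cos θ = |n₁·n₂| / (|n₁||n₂|) = |50| / (√121 · √57).
θ = arccos(0.60206) ≈ 53.0°.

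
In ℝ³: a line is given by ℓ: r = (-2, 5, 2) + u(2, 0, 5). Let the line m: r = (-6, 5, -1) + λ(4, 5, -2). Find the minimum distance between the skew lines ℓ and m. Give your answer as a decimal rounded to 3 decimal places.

1.941

Common perpendicular direction n = (2, 0, 5) × (4, 5, -2) = (-25, 24, 10).
With w = (-6, 5, -1) − (-2, 5, 2) = (-4, 0, -3), w · n = 70.
Distance = |w · n| / |n| = |70| / √1301 ≈ 1.941.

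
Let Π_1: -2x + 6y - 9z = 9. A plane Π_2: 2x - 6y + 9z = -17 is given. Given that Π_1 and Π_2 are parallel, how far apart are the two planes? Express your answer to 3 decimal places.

Rescale Π_2 by 1/(-1): -2x + 6y - 9z = 17. Then distance = |9 − 17| / √121 ≈ 0.727.

0.727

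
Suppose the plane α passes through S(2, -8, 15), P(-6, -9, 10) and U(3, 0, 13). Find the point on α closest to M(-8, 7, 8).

SP = (-8, -1, -5), SU = (1, 8, -2); a normal to α is SP × SU = (42, -21, -63).
Using S: α has equation 42x - 21y - 63z = -693.
Foot = M − λn with λ = (n·M − d)/|n|² = (-987 − (-693))/6174 = -1/21.
Foot = (-8, 7, 8) − (-1/21)·(42, -21, -63) = (-6, 6, 5).

(-6, 6, 5)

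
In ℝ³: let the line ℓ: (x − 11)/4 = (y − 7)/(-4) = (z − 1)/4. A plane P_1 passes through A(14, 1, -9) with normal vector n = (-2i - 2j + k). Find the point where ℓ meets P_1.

(7, 11, -3)

ℓ has direction (4, -4, 4) through (11, 7, 1).
P_1: n·r = n·A gives -2x - 2y + z = -39.
Substitute r = (11, 7, 1) + t(4, -4, 4) into the plane: -35 + 4t = -39, so t = -1.
Intersection: (11, 7, 1) + (-1)·(4, -4, 4) = (7, 11, -3).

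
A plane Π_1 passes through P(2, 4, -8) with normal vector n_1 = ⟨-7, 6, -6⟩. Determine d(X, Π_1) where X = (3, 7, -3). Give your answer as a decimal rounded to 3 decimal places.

1.727

Π_1: n_1·r = n_1·P gives -7x + 6y - 6z = 58.
n·X − d = (-7)·(3) + (6)·(7) + (-6)·(-3) − 58 = -19; |n| = √121.
Distance = |-19| / √121 = 19/√121 ≈ 1.727.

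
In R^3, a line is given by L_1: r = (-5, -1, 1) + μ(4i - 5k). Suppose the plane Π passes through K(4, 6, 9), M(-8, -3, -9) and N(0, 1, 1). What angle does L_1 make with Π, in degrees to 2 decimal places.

51.31

KM = (-12, -9, -18), KN = (-4, -5, -8); a normal to Π is KM × KN = (-18, -24, 24).
Using K: Π has equation -18x - 24y + 24z = 0.
sin θ = |n·v| / (|n||v|) = |-192| / (√1476 · √41) = 0.78049.
θ ≈ 51.31°.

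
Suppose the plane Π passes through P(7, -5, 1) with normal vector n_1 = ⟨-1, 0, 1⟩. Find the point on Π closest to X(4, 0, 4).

(7, 0, 1)

Π: n_1·r = n_1·P gives -x + z = -6.
Foot = X − λn with λ = (n·X − d)/|n|² = (0 − (-6))/2 = 3.
Foot = (4, 0, 4) − 3·(-1, 0, 1) = (7, 0, 1).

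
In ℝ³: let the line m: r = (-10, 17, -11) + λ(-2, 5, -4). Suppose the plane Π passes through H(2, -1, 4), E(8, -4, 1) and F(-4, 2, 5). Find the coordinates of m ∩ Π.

(-4, 2, 1)

HE = (6, -3, -3), HF = (-6, 3, 1); a normal to Π is HE × HF = (6, 12, 0).
Using H: Π has equation 6x + 12y = 0.
Substitute r = (-10, 17, -11) + t(-2, 5, -4) into the plane: 144 + 48t = 0, so t = -3.
Intersection: (-10, 17, -11) + (-3)·(-2, 5, -4) = (-4, 2, 1).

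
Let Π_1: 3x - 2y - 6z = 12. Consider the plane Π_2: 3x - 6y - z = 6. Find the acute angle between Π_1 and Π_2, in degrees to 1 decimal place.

55.3

cos θ = |n₁·n₂| / (|n₁||n₂|) = |27| / (√49 · √46).
θ = arccos(0.56870) ≈ 55.3°.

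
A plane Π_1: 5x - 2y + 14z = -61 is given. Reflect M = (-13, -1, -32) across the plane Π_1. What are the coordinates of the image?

λ = (n·M − d)/|n|² = (-511 − (-61))/225 = -2.
Reflection = M − 2λn = (-13, -1, -32) − (-4)·(5, -2, 14) = (7, -9, 24).

(7, -9, 24)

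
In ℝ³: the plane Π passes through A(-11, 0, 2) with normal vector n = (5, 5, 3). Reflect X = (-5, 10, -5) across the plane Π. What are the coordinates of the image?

Π: n·r = n·A gives 5x + 5y + 3z = -49.
λ = (n·X − d)/|n|² = (10 − (-49))/59 = 1.
Reflection = X − 2λn = (-5, 10, -5) − 2·(5, 5, 3) = (-15, 0, -11).

(-15, 0, -11)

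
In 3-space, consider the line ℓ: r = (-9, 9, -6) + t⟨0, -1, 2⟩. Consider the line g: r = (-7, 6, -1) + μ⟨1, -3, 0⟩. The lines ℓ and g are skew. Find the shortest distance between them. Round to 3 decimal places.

Common perpendicular direction n = (0, -1, 2) × (1, -3, 0) = (6, 2, 1).
With w = (-7, 6, -1) − (-9, 9, -6) = (2, -3, 5), w · n = 11.
Distance = |w · n| / |n| = |11| / √41 ≈ 1.718.

1.718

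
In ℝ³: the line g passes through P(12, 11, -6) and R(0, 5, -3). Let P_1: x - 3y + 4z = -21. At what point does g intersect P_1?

(-4, 3, -2)

A direction vector for g is R − P = (-12, -6, 3).
Substitute r = (12, 11, -6) + t(-12, -6, 3) into the plane: -45 + 18t = -21, so t = 4/3.
Intersection: (12, 11, -6) + (4/3)·(-12, -6, 3) = (-4, 3, -2).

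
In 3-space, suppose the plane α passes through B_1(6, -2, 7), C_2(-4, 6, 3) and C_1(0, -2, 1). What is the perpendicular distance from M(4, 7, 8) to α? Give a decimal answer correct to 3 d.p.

2.343

B_1C_2 = (-10, 8, -4), B_1C_1 = (-6, 0, -6); a normal to α is B_1C_2 × B_1C_1 = (-48, -36, 48).
Using B_1: α has equation -48x - 36y + 48z = 120.
n·M − d = (-48)·(4) + (-36)·(7) + (48)·(8) − 120 = -180; |n| = √5904.
Distance = |-180| / √5904 = 180/√5904 ≈ 2.343.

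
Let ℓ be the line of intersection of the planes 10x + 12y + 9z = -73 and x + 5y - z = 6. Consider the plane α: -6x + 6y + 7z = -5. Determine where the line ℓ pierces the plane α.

Direction of ℓ: (10, 12, 9) × (1, 5, -1) = (-57, 19, 38).
A point on ℓ: solving the two plane equations with x = 2 gives (2, -1, -9).
Substitute r = (2, -1, -9) + t(-57, 19, 38) into the plane: -81 + 722t = -5, so t = 2/19.
Intersection: (2, -1, -9) + (2/19)·(-57, 19, 38) = (-4, 1, -5).

(-4, 1, -5)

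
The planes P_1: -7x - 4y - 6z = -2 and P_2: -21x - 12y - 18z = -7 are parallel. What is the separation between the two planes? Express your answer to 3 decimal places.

0.033

Rescale P_2 by 1/3: -7x - 4y - 6z = -7/3. Then distance = |-2 − (-7/3)| / √101 ≈ 0.033.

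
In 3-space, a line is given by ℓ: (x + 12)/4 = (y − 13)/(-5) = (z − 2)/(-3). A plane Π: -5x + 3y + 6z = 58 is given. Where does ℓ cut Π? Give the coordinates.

ℓ has direction (4, -5, -3) through (-12, 13, 2).
Substitute r = (-12, 13, 2) + t(4, -5, -3) into the plane: 111 + (-53)t = 58, so t = 1.
Intersection: (-12, 13, 2) + 1·(4, -5, -3) = (-8, 8, -1).

(-8, 8, -1)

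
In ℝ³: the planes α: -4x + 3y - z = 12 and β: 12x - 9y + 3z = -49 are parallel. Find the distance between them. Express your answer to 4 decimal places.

Rescale β by 1/(-3): -4x + 3y - z = 49/3. Then distance = |12 − (49/3)| / √26 ≈ 0.8498.

0.8498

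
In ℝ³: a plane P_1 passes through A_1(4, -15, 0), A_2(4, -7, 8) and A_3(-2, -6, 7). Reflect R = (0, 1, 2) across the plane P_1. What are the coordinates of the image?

A_1A_2 = (0, 8, 8), A_1A_3 = (-6, 9, 7); a normal to P_1 is A_1A_2 × A_1A_3 = (-16, -48, 48).
Using A_1: P_1 has equation -16x - 48y + 48z = 656.
λ = (n·R − d)/|n|² = (48 − 656)/4864 = -1/8.
Reflection = R − 2λn = (0, 1, 2) − (-1/4)·(-16, -48, 48) = (-4, -11, 14).

(-4, -11, 14)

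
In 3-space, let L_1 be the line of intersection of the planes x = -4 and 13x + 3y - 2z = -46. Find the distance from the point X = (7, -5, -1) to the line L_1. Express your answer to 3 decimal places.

Direction of L_1: (1, 0, 0) × (13, 3, -2) = (0, 2, 3).
A point on L_1: solving the two plane equations with y = 2 gives (-4, 2, 0).
Taking (-4, 2, 0) on L_1 with direction v = (0, 2, 3): w = X − (-4, 2, 0) = (11, -7, -1), and w × v = (-19, -33, 22).
Distance = |w × v| / |v| = √1934 / √13 ≈ 12.197.

12.197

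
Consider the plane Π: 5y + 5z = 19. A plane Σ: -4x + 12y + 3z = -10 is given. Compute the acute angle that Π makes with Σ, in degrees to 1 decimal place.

35.3

cos θ = |n₁·n₂| / (|n₁||n₂|) = |75| / (√50 · √169).
θ = arccos(0.81589) ≈ 35.3°.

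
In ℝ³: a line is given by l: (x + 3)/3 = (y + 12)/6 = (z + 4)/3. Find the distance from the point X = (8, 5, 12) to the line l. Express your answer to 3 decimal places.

6.770

l has direction (3, 6, 3) through (-3, -12, -4).
Taking (-3, -12, -4) on l with direction v = (3, 6, 3): w = X − (-3, -12, -4) = (11, 17, 16), and w × v = (-45, 15, 15).
Distance = |w × v| / |v| = √2475 / √54 ≈ 6.770.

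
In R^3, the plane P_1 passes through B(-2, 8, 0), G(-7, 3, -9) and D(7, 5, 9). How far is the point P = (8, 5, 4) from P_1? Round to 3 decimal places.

BG = (-5, -5, -9), BD = (9, -3, 9); a normal to P_1 is BG × BD = (-72, -36, 60).
Using B: P_1 has equation -72x - 36y + 60z = -144.
n·P − d = (-72)·(8) + (-36)·(5) + (60)·(4) − (-144) = -372; |n| = √10080.
Distance = |-372| / √10080 = 372/√10080 ≈ 3.705.

3.705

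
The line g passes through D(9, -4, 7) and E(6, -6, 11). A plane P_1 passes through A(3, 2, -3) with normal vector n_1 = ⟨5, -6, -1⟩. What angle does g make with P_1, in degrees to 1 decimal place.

A direction vector for g is E − D = (-3, -2, 4).
P_1: n_1·r = n_1·A gives 5x - 6y - z = 6.
sin θ = |n·v| / (|n||v|) = |-7| / (√62 · √29) = 0.16508.
θ ≈ 9.5°.

9.5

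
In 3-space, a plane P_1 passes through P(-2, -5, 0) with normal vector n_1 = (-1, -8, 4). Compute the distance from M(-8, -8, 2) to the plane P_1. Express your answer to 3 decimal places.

P_1: n_1·r = n_1·P gives -x - 8y + 4z = 42.
n·M − d = (-1)·(-8) + (-8)·(-8) + (4)·(2) − 42 = 38; |n| = √81.
Distance = |38| / √81 = 38/√81 ≈ 4.222.

4.222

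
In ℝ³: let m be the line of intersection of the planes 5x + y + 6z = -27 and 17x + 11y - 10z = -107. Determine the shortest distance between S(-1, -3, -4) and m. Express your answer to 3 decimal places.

Direction of m: (5, 1, 6) × (17, 11, -10) = (-76, 152, 38).
A point on m: solving the two plane equations with x = -5 gives (-5, -2, 0).
Taking (-5, -2, 0) on m with direction v = (-76, 152, 38): w = S − (-5, -2, 0) = (4, -1, -4), and w × v = (570, 152, 532).
Distance = |w × v| / |v| = √631028 / √30324 ≈ 4.562.

4.562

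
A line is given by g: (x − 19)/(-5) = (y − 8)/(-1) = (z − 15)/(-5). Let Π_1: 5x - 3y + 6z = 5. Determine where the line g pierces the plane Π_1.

(4, 5, 0)

g has direction (-5, -1, -5) through (19, 8, 15).
Substitute r = (19, 8, 15) + t(-5, -1, -5) into the plane: 161 + (-52)t = 5, so t = 3.
Intersection: (19, 8, 15) + 3·(-5, -1, -5) = (4, 5, 0).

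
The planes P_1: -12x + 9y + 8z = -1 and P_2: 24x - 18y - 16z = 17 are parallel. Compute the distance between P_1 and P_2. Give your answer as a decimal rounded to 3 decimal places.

0.441

Rescale P_2 by 1/(-2): -12x + 9y + 8z = -17/2. Then distance = |-1 − (-17/2)| / √289 ≈ 0.441.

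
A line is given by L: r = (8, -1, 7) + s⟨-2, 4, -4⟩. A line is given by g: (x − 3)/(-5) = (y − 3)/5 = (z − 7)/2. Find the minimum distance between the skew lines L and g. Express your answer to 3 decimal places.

1.152

g has direction (-5, 5, 2) through (3, 3, 7).
Common perpendicular direction n = (-2, 4, -4) × (-5, 5, 2) = (28, 24, 10).
With w = (3, 3, 7) − (8, -1, 7) = (-5, 4, 0), w · n = -44.
Distance = |w · n| / |n| = |-44| / √1460 ≈ 1.152.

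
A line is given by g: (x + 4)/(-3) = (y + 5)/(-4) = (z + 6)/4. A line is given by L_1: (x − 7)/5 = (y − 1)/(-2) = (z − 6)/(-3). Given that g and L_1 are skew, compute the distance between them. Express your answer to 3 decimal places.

17.284

g has direction (-3, -4, 4) through (-4, -5, -6).
L_1 has direction (5, -2, -3) through (7, 1, 6).
Common perpendicular direction n = (-3, -4, 4) × (5, -2, -3) = (20, 11, 26).
With w = (7, 1, 6) − (-4, -5, -6) = (11, 6, 12), w · n = 598.
Distance = |w · n| / |n| = |598| / √1197 ≈ 17.284.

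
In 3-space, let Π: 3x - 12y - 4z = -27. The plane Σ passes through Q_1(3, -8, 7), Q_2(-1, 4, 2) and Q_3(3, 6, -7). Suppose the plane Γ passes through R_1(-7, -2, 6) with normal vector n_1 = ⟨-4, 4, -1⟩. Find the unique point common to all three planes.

Q_1Q_2 = (-4, 12, -5), Q_1Q_3 = (0, 14, -14); a normal to Σ is Q_1Q_2 × Q_1Q_3 = (-98, -56, -56).
Using Q_1: Σ has equation -98x - 56y - 56z = -238.
Γ: n_1·r = n_1·R_1 gives -4x + 4y - z = 14.
Solving the 3×3 linear system 3x - 12y - 4z = -27, -98x - 56y - 56z = -238, -4x + 4y - z = 14 (e.g. by elimination or Cramer's rule, determinant = 1792) gives (3, 5, -6).

(3, 5, -6)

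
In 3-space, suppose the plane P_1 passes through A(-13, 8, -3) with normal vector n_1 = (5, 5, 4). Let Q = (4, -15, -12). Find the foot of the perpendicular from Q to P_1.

(9, -10, -8)

P_1: n_1·r = n_1·A gives 5x + 5y + 4z = -37.
Foot = Q − λn with λ = (n·Q − d)/|n|² = (-103 − (-37))/66 = -1.
Foot = (4, -15, -12) − (-1)·(5, 5, 4) = (9, -10, -8).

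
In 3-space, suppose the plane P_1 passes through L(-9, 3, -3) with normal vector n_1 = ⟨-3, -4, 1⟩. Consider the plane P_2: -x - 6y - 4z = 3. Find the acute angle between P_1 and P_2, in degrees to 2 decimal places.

P_1: n_1·r = n_1·L gives -3x - 4y + z = 12.
cos θ = |n₁·n₂| / (|n₁||n₂|) = |23| / (√26 · √53).
θ = arccos(0.61959) ≈ 51.71°.

51.71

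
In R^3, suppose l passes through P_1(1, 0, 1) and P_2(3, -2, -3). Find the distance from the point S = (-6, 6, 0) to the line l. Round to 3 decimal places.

A direction vector for l is P_2 − P_1 = (2, -2, -4).
Taking (1, 0, 1) on l with direction v = (2, -2, -4): w = S − (1, 0, 1) = (-7, 6, -1), and w × v = (-26, -30, 2).
Distance = |w × v| / |v| = √1580 / √24 ≈ 8.114.

8.114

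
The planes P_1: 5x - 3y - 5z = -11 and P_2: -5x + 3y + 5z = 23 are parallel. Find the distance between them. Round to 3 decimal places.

1.562

Rescale P_2 by 1/(-1): 5x - 3y - 5z = -23. Then distance = |-11 − (-23)| / √59 ≈ 1.562.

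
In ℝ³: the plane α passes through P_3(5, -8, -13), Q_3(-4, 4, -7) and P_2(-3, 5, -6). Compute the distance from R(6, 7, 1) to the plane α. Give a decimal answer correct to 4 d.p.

P_3Q_3 = (-9, 12, 6), P_3P_2 = (-8, 13, 7); a normal to α is P_3Q_3 × P_3P_2 = (6, 15, -21).
Using P_3: α has equation 6x + 15y - 21z = 183.
n·R − d = (6)·(6) + (15)·(7) + (-21)·(1) − 183 = -63; |n| = √702.
Distance = |-63| / √702 = 63/√702 ≈ 2.3778.

2.3778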